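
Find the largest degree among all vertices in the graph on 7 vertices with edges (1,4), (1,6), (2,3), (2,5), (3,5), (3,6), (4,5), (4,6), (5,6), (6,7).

Step 1: Count edges incident to each vertex:
  deg(1) = 2 (neighbors: 4, 6)
  deg(2) = 2 (neighbors: 3, 5)
  deg(3) = 3 (neighbors: 2, 5, 6)
  deg(4) = 3 (neighbors: 1, 5, 6)
  deg(5) = 4 (neighbors: 2, 3, 4, 6)
  deg(6) = 5 (neighbors: 1, 3, 4, 5, 7)
  deg(7) = 1 (neighbors: 6)

Step 2: Find maximum:
  max(2, 2, 3, 3, 4, 5, 1) = 5 (vertex 6)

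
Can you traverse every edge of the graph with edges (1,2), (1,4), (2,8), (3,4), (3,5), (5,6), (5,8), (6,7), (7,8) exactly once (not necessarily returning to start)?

Step 1: Find the degree of each vertex:
  deg(1) = 2
  deg(2) = 2
  deg(3) = 2
  deg(4) = 2
  deg(5) = 3
  deg(6) = 2
  deg(7) = 2
  deg(8) = 3

Step 2: Count vertices with odd degree:
  Odd-degree vertices: 5, 8 (2 total)

Step 3: Apply Euler's theorem:
  - Eulerian circuit exists iff graph is connected and all vertices have even degree
  - Eulerian path exists iff graph is connected and has 0 or 2 odd-degree vertices

Graph is connected with exactly 2 odd-degree vertices (5, 8).
Eulerian path exists (starting and ending at the odd-degree vertices), but no Eulerian circuit.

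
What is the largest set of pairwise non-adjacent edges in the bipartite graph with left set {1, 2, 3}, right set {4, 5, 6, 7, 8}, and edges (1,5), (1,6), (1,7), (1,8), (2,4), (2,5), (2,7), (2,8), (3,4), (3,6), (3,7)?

Step 1: List the neighbors of each left vertex:
  1: 5, 6, 7, 8
  2: 4, 5, 7, 8
  3: 4, 6, 7

Step 2: Greedily match left vertices, then look for augmenting paths:
  Match 1 -- 5
  Match 2 -- 4
  Match 3 -- 6
  No augmenting path remains.

Step 3: Verify this is maximum:
  Matching size 3 = min(|L|, |R|) = min(3, 5), which is an upper bound, so this matching is maximum.

Maximum matching: {(1,5), (2,4), (3,6)}
Size: 3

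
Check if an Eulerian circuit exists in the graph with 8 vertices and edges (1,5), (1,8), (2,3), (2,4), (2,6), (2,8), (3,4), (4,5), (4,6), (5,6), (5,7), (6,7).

Step 1: Find the degree of each vertex:
  deg(1) = 2
  deg(2) = 4
  deg(3) = 2
  deg(4) = 4
  deg(5) = 4
  deg(6) = 4
  deg(7) = 2
  deg(8) = 2

Step 2: Count vertices with odd degree:
  All vertices have even degree (0 odd-degree vertices)

Step 3: Apply Euler's theorem:
  - Eulerian circuit exists iff graph is connected and all vertices have even degree
  - Eulerian path exists iff graph is connected and has 0 or 2 odd-degree vertices

Graph is connected with 0 odd-degree vertices.
Both Eulerian circuit and Eulerian path exist.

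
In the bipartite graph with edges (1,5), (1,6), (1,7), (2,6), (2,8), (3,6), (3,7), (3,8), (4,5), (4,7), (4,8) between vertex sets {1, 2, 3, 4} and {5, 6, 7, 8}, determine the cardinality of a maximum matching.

Step 1: List the neighbors of each left vertex:
  1: 5, 6, 7
  2: 6, 8
  3: 6, 7, 8
  4: 5, 7, 8

Step 2: Greedily match left vertices, then look for augmenting paths:
  Match 1 -- 5
  Match 2 -- 6
  Match 3 -- 7
  Match 4 -- 8
  No augmenting path remains.

Step 3: Verify this is maximum:
  Matching size 4 = min(|L|, |R|) = min(4, 4), which is an upper bound, so this matching is maximum.

Maximum matching: {(1,5), (2,6), (3,7), (4,8)}
Size: 4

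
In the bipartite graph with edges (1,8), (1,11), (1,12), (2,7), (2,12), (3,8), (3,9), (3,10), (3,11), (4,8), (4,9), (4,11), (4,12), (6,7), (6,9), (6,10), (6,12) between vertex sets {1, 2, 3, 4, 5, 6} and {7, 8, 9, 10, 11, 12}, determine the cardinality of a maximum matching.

Step 1: List the neighbors of each left vertex:
  1: 8, 11, 12
  2: 7, 12
  3: 8, 9, 10, 11
  4: 8, 9, 11, 12
  5: (none)
  6: 7, 9, 10, 12

Step 2: Greedily match left vertices, then look for augmenting paths:
  Match 1 -- 8
  Match 2 -- 7
  Match 3 -- 9
  Match 4 -- 11
  Match 6 -- 10
  No augmenting path remains.

Step 3: Verify this is maximum:
  Matching has size 5. The vertex set {1, 2, 3, 4, 6} covers every edge and has size 5; any matching has at most one edge per cover vertex, so 5 is maximum (König's theorem).

Maximum matching: {(1,8), (2,7), (3,9), (4,11), (6,10)}
Size: 5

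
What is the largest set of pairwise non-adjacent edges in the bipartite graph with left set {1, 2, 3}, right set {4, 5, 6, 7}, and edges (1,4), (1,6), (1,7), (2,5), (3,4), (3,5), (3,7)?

Step 1: List the neighbors of each left vertex:
  1: 4, 6, 7
  2: 5
  3: 4, 5, 7

Step 2: Greedily match left vertices, then look for augmenting paths:
  Match 1 -- 4
  Match 2 -- 5
  Match 3 -- 7
  No augmenting path remains.

Step 3: Verify this is maximum:
  Matching size 3 = min(|L|, |R|) = min(3, 4), which is an upper bound, so this matching is maximum.

Maximum matching: {(1,4), (2,5), (3,7)}
Size: 3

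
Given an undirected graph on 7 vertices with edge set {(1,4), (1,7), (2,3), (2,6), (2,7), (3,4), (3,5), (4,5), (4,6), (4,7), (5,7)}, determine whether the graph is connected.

Step 1: Build adjacency list from edges:
  1: 4, 7
  2: 3, 6, 7
  3: 2, 4, 5
  4: 1, 3, 5, 6, 7
  5: 3, 4, 7
  6: 2, 4
  7: 1, 2, 4, 5

Step 2: Run BFS/DFS from vertex 1:
  Visited: {1, 4, 7, 3, 5, 6, 2}
  Reached 7 of 7 vertices

Step 3: All 7 vertices reached from vertex 1, so the graph is connected.
Answer: Yes, the graph is connected.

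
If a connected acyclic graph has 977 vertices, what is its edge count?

A tree on n vertices always has exactly n - 1 edges.
For n = 977: edges = 977 - 1 = 976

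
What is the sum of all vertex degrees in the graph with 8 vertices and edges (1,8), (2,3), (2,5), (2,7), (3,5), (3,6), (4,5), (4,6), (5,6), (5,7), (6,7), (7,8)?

Step 1: Count edges incident to each vertex:
  deg(1) = 1 (neighbors: 8)
  deg(2) = 3 (neighbors: 3, 5, 7)
  deg(3) = 3 (neighbors: 2, 5, 6)
  deg(4) = 2 (neighbors: 5, 6)
  deg(5) = 5 (neighbors: 2, 3, 4, 6, 7)
  deg(6) = 4 (neighbors: 3, 4, 5, 7)
  deg(7) = 4 (neighbors: 2, 5, 6, 8)
  deg(8) = 2 (neighbors: 1, 7)

Step 2: Sum all degrees:
  1 + 3 + 3 + 2 + 5 + 4 + 4 + 2 = 24

Verification: sum of degrees = 2 * |E| = 2 * 12 = 24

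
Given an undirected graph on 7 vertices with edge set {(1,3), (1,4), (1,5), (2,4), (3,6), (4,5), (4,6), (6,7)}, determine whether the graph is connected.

Step 1: Build adjacency list from edges:
  1: 3, 4, 5
  2: 4
  3: 1, 6
  4: 1, 2, 5, 6
  5: 1, 4
  6: 3, 4, 7
  7: 6

Step 2: Run BFS/DFS from vertex 1:
  Visited: {1, 3, 4, 5, 6, 2, 7}
  Reached 7 of 7 vertices

Step 3: All 7 vertices reached from vertex 1, so the graph is connected.
Answer: Yes, the graph is connected.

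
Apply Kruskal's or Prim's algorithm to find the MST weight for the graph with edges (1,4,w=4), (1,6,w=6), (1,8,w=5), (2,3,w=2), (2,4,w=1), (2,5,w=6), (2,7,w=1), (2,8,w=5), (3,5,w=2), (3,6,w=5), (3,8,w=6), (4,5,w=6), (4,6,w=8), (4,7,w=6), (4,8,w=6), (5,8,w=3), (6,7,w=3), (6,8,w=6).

Apply Kruskal's algorithm (sort edges by weight, add if no cycle):

Sorted edges by weight:
  (2,4) w=1
  (2,7) w=1
  (2,3) w=2
  (3,5) w=2
  (5,8) w=3
  (6,7) w=3
  (1,4) w=4
  (1,8) w=5
  (2,8) w=5
  (3,6) w=5
  (1,6) w=6
  (2,5) w=6
  (3,8) w=6
  (4,5) w=6
  (4,7) w=6
  (4,8) w=6
  (6,8) w=6
  (4,6) w=8

Add edge (2,4) w=1 -- no cycle. Running total: 1
Add edge (2,7) w=1 -- no cycle. Running total: 2
Add edge (2,3) w=2 -- no cycle. Running total: 4
Add edge (3,5) w=2 -- no cycle. Running total: 6
Add edge (5,8) w=3 -- no cycle. Running total: 9
Add edge (6,7) w=3 -- no cycle. Running total: 12
Add edge (1,4) w=4 -- no cycle. Running total: 16

MST edges: (2,4,w=1), (2,7,w=1), (2,3,w=2), (3,5,w=2), (5,8,w=3), (6,7,w=3), (1,4,w=4)
Total MST weight: 1 + 1 + 2 + 2 + 3 + 3 + 4 = 16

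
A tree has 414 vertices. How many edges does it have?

A tree on n vertices always has exactly n - 1 edges.
For n = 414: edges = 414 - 1 = 413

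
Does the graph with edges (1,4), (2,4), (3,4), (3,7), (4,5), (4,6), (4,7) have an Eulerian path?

Step 1: Find the degree of each vertex:
  deg(1) = 1
  deg(2) = 1
  deg(3) = 2
  deg(4) = 6
  deg(5) = 1
  deg(6) = 1
  deg(7) = 2

Step 2: Count vertices with odd degree:
  Odd-degree vertices: 1, 2, 5, 6 (4 total)

Step 3: Apply Euler's theorem:
  - Eulerian circuit exists iff graph is connected and all vertices have even degree
  - Eulerian path exists iff graph is connected and has 0 or 2 odd-degree vertices

Graph has 4 odd-degree vertices (need 0 or 2).
Neither Eulerian path nor Eulerian circuit exists.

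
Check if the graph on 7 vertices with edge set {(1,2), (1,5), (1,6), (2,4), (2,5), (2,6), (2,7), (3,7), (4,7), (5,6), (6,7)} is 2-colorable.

Step 1: Attempt 2-coloring using BFS:
  Start at vertex 1, assign color 0
  Color vertex 2 with color 1 (neighbor of 1)
  Color vertex 5 with color 1 (neighbor of 1)
  Color vertex 6 with color 1 (neighbor of 1)
  Color vertex 4 with color 0 (neighbor of 2)

Step 2: Conflict found! Vertices 2 and 5 are adjacent but have the same color.
This means the graph contains an odd cycle.

The graph is NOT bipartite.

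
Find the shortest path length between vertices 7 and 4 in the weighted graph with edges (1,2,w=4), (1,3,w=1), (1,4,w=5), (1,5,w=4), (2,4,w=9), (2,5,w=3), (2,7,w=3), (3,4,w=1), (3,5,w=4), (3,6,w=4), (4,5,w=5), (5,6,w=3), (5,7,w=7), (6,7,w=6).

Step 1: Build adjacency list with weights:
  1: 2(w=4), 3(w=1), 4(w=5), 5(w=4)
  2: 1(w=4), 4(w=9), 5(w=3), 7(w=3)
  3: 1(w=1), 4(w=1), 5(w=4), 6(w=4)
  4: 1(w=5), 2(w=9), 3(w=1), 5(w=5)
  5: 1(w=4), 2(w=3), 3(w=4), 4(w=5), 6(w=3), 7(w=7)
  6: 3(w=4), 5(w=3), 7(w=6)
  7: 2(w=3), 5(w=7), 6(w=6)

Step 2: Apply Dijkstra's algorithm from vertex 7:
  Visit vertex 7 (distance=0)
    Update dist[2] = 3
    Update dist[5] = 7
    Update dist[6] = 6
  Visit vertex 2 (distance=3)
    Update dist[1] = 7
    Update dist[4] = 12
    Update dist[5] = 6
  Visit vertex 5 (distance=6)
    Update dist[3] = 10
    Update dist[4] = 11
  Visit vertex 6 (distance=6)
  Visit vertex 1 (distance=7)
    Update dist[3] = 8
  Visit vertex 3 (distance=8)
    Update dist[4] = 9
  Visit vertex 4 (distance=9)

Step 3: Shortest path: 7 -> 2 -> 1 -> 3 -> 4
Total weight: 3 + 4 + 1 + 1 = 9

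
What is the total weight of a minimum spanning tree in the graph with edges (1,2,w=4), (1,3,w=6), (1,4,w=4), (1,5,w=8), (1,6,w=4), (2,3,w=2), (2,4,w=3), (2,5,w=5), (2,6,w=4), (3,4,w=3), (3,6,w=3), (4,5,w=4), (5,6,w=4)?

Apply Kruskal's algorithm (sort edges by weight, add if no cycle):

Sorted edges by weight:
  (2,3) w=2
  (2,4) w=3
  (3,4) w=3
  (3,6) w=3
  (1,2) w=4
  (1,6) w=4
  (1,4) w=4
  (2,6) w=4
  (4,5) w=4
  (5,6) w=4
  (2,5) w=5
  (1,3) w=6
  (1,5) w=8

Add edge (2,3) w=2 -- no cycle. Running total: 2
Add edge (2,4) w=3 -- no cycle. Running total: 5
Skip edge (3,4) w=3 -- would create cycle
Add edge (3,6) w=3 -- no cycle. Running total: 8
Add edge (1,2) w=4 -- no cycle. Running total: 12
Skip edge (1,6) w=4 -- would create cycle
Skip edge (1,4) w=4 -- would create cycle
Skip edge (2,6) w=4 -- would create cycle
Add edge (4,5) w=4 -- no cycle. Running total: 16

MST edges: (2,3,w=2), (2,4,w=3), (3,6,w=3), (1,2,w=4), (4,5,w=4)
Total MST weight: 2 + 3 + 3 + 4 + 4 = 16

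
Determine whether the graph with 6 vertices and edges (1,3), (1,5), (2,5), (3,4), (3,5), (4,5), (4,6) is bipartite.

Step 1: Attempt 2-coloring using BFS:
  Start at vertex 1, assign color 0
  Color vertex 3 with color 1 (neighbor of 1)
  Color vertex 5 with color 1 (neighbor of 1)
  Color vertex 4 with color 0 (neighbor of 3)

Step 2: Conflict found! Vertices 3 and 5 are adjacent but have the same color.
This means the graph contains an odd cycle.

The graph is NOT bipartite.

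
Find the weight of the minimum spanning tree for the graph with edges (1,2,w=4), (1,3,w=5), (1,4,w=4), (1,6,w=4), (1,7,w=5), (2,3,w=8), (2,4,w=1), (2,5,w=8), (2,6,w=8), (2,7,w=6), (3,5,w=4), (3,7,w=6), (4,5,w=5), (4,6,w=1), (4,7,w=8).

Apply Kruskal's algorithm (sort edges by weight, add if no cycle):

Sorted edges by weight:
  (2,4) w=1
  (4,6) w=1
  (1,6) w=4
  (1,2) w=4
  (1,4) w=4
  (3,5) w=4
  (1,3) w=5
  (1,7) w=5
  (4,5) w=5
  (2,7) w=6
  (3,7) w=6
  (2,3) w=8
  (2,5) w=8
  (2,6) w=8
  (4,7) w=8

Add edge (2,4) w=1 -- no cycle. Running total: 1
Add edge (4,6) w=1 -- no cycle. Running total: 2
Add edge (1,6) w=4 -- no cycle. Running total: 6
Skip edge (1,2) w=4 -- would create cycle
Skip edge (1,4) w=4 -- would create cycle
Add edge (3,5) w=4 -- no cycle. Running total: 10
Add edge (1,3) w=5 -- no cycle. Running total: 15
Add edge (1,7) w=5 -- no cycle. Running total: 20

MST edges: (2,4,w=1), (4,6,w=1), (1,6,w=4), (3,5,w=4), (1,3,w=5), (1,7,w=5)
Total MST weight: 1 + 1 + 4 + 4 + 5 + 5 = 20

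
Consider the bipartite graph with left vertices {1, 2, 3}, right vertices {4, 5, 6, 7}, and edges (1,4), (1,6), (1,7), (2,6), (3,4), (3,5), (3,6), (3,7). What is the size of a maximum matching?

Step 1: List the neighbors of each left vertex:
  1: 4, 6, 7
  2: 6
  3: 4, 5, 6, 7

Step 2: Greedily match left vertices, then look for augmenting paths:
  Match 1 -- 4
  Match 2 -- 6
  Match 3 -- 5
  No augmenting path remains.

Step 3: Verify this is maximum:
  Matching size 3 = min(|L|, |R|) = min(3, 4), which is an upper bound, so this matching is maximum.

Maximum matching: {(1,4), (2,6), (3,5)}
Size: 3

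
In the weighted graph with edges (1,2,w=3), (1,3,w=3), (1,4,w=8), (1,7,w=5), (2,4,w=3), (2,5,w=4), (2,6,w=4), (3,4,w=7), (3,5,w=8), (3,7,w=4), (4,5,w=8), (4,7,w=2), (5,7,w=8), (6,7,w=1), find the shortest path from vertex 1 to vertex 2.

Step 1: Build adjacency list with weights:
  1: 2(w=3), 3(w=3), 4(w=8), 7(w=5)
  2: 1(w=3), 4(w=3), 5(w=4), 6(w=4)
  3: 1(w=3), 4(w=7), 5(w=8), 7(w=4)
  4: 1(w=8), 2(w=3), 3(w=7), 5(w=8), 7(w=2)
  5: 2(w=4), 3(w=8), 4(w=8), 7(w=8)
  6: 2(w=4), 7(w=1)
  7: 1(w=5), 3(w=4), 4(w=2), 5(w=8), 6(w=1)

Step 2: Apply Dijkstra's algorithm from vertex 1:
  Visit vertex 1 (distance=0)
    Update dist[2] = 3
    Update dist[3] = 3
    Update dist[4] = 8
    Update dist[7] = 5
  Visit vertex 2 (distance=3)
    Update dist[4] = 6
    Update dist[5] = 7
    Update dist[6] = 7

Step 3: Shortest path: 1 -> 2
Total weight: 3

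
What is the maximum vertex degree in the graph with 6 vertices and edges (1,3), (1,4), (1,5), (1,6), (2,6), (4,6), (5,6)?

Step 1: Count edges incident to each vertex:
  deg(1) = 4 (neighbors: 3, 4, 5, 6)
  deg(2) = 1 (neighbors: 6)
  deg(3) = 1 (neighbors: 1)
  deg(4) = 2 (neighbors: 1, 6)
  deg(5) = 2 (neighbors: 1, 6)
  deg(6) = 4 (neighbors: 1, 2, 4, 5)

Step 2: Find maximum:
  max(4, 1, 1, 2, 2, 4) = 4 (vertex 1)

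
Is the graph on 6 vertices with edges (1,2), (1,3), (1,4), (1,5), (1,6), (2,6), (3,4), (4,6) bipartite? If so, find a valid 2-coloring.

Step 1: Attempt 2-coloring using BFS:
  Start at vertex 1, assign color 0
  Color vertex 2 with color 1 (neighbor of 1)
  Color vertex 3 with color 1 (neighbor of 1)
  Color vertex 4 with color 1 (neighbor of 1)
  Color vertex 5 with color 1 (neighbor of 1)
  Color vertex 6 with color 1 (neighbor of 1)

Step 2: Conflict found! Vertices 2 and 6 are adjacent but have the same color.
This means the graph contains an odd cycle.

The graph is NOT bipartite.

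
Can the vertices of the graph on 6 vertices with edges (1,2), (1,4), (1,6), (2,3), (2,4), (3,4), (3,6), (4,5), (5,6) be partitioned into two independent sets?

Step 1: Attempt 2-coloring using BFS:
  Start at vertex 1, assign color 0
  Color vertex 2 with color 1 (neighbor of 1)
  Color vertex 4 with color 1 (neighbor of 1)
  Color vertex 6 with color 1 (neighbor of 1)
  Color vertex 3 with color 0 (neighbor of 2)

Step 2: Conflict found! Vertices 2 and 4 are adjacent but have the same color.
This means the graph contains an odd cycle.

The graph is NOT bipartite.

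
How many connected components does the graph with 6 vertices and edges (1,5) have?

Step 1: Build adjacency list from edges:
  1: 5
  2: (none)
  3: (none)
  4: (none)
  5: 1
  6: (none)

Step 2: Run BFS/DFS from vertex 1:
  Visited: {1, 5}
  Reached 2 of 6 vertices

Step 3: Only 2 of 6 vertices reached. Graph is disconnected.
Connected components: {1, 5}, {2}, {3}, {4}, {6}
Number of connected components: 5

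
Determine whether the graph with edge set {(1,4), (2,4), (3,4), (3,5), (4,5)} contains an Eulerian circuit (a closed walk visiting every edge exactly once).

Step 1: Find the degree of each vertex:
  deg(1) = 1
  deg(2) = 1
  deg(3) = 2
  deg(4) = 4
  deg(5) = 2

Step 2: Count vertices with odd degree:
  Odd-degree vertices: 1, 2 (2 total)

Step 3: Apply Euler's theorem:
  - Eulerian circuit exists iff graph is connected and all vertices have even degree
  - Eulerian path exists iff graph is connected and has 0 or 2 odd-degree vertices

Graph is connected with exactly 2 odd-degree vertices (1, 2).
Eulerian path exists (starting and ending at the odd-degree vertices), but no Eulerian circuit.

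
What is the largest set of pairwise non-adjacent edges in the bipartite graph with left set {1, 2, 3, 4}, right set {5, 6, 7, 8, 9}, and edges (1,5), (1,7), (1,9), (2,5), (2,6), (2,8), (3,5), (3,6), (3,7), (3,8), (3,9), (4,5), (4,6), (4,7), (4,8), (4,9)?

Step 1: List the neighbors of each left vertex:
  1: 5, 7, 9
  2: 5, 6, 8
  3: 5, 6, 7, 8, 9
  4: 5, 6, 7, 8, 9

Step 2: Greedily match left vertices, then look for augmenting paths:
  Match 1 -- 5
  Match 2 -- 6
  Match 3 -- 7
  Match 4 -- 8
  No augmenting path remains.

Step 3: Verify this is maximum:
  Matching size 4 = min(|L|, |R|) = min(4, 5), which is an upper bound, so this matching is maximum.

Maximum matching: {(1,5), (2,6), (3,7), (4,8)}
Size: 4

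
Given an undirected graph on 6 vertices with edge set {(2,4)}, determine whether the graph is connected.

Step 1: Build adjacency list from edges:
  1: (none)
  2: 4
  3: (none)
  4: 2
  5: (none)
  6: (none)

Step 2: Run BFS/DFS from vertex 1:
  Visited: {1}
  Reached 1 of 6 vertices

Step 3: Only 1 of 6 vertices reached. Graph is disconnected.
Connected components: {1}, {2, 4}, {3}, {5}, {6}
Answer: No, the graph is not connected (5 components).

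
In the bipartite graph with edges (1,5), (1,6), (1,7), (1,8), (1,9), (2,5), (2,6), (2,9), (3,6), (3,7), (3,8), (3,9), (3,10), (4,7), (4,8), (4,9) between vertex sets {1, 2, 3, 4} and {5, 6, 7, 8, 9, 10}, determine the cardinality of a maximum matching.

Step 1: List the neighbors of each left vertex:
  1: 5, 6, 7, 8, 9
  2: 5, 6, 9
  3: 6, 7, 8, 9, 10
  4: 7, 8, 9

Step 2: Greedily match left vertices, then look for augmenting paths:
  Match 1 -- 5
  Match 2 -- 6
  Match 3 -- 7
  Match 4 -- 8
  No augmenting path remains.

Step 3: Verify this is maximum:
  Matching size 4 = min(|L|, |R|) = min(4, 6), which is an upper bound, so this matching is maximum.

Maximum matching: {(1,5), (2,6), (3,7), (4,8)}
Size: 4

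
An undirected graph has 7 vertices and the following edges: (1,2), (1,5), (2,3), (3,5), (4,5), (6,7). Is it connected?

Step 1: Build adjacency list from edges:
  1: 2, 5
  2: 1, 3
  3: 2, 5
  4: 5
  5: 1, 3, 4
  6: 7
  7: 6

Step 2: Run BFS/DFS from vertex 1:
  Visited: {1, 2, 5, 3, 4}
  Reached 5 of 7 vertices

Step 3: Only 5 of 7 vertices reached. Graph is disconnected.
Connected components: {1, 2, 3, 4, 5}, {6, 7}
Answer: No, the graph is not connected (2 components).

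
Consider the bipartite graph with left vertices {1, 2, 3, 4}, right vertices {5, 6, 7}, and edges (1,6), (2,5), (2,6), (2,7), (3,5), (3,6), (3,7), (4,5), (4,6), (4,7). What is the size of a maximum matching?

Step 1: List the neighbors of each left vertex:
  1: 6
  2: 5, 6, 7
  3: 5, 6, 7
  4: 5, 6, 7

Step 2: Greedily match left vertices, then look for augmenting paths:
  Match 1 -- 6
  Match 2 -- 5
  Match 3 -- 7
  No augmenting path remains.

Step 3: Verify this is maximum:
  Matching size 3 = min(|L|, |R|) = min(4, 3), which is an upper bound, so this matching is maximum.

Maximum matching: {(1,6), (2,5), (3,7)}
Size: 3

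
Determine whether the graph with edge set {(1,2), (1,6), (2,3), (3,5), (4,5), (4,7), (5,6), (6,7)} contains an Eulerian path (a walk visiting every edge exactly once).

Step 1: Find the degree of each vertex:
  deg(1) = 2
  deg(2) = 2
  deg(3) = 2
  deg(4) = 2
  deg(5) = 3
  deg(6) = 3
  deg(7) = 2

Step 2: Count vertices with odd degree:
  Odd-degree vertices: 5, 6 (2 total)

Step 3: Apply Euler's theorem:
  - Eulerian circuit exists iff graph is connected and all vertices have even degree
  - Eulerian path exists iff graph is connected and has 0 or 2 odd-degree vertices

Graph is connected with exactly 2 odd-degree vertices (5, 6).
Eulerian path exists (starting and ending at the odd-degree vertices), but no Eulerian circuit.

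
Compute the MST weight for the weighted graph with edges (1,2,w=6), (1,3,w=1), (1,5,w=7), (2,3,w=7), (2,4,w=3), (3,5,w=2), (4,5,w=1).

Apply Kruskal's algorithm (sort edges by weight, add if no cycle):

Sorted edges by weight:
  (1,3) w=1
  (4,5) w=1
  (3,5) w=2
  (2,4) w=3
  (1,2) w=6
  (1,5) w=7
  (2,3) w=7

Add edge (1,3) w=1 -- no cycle. Running total: 1
Add edge (4,5) w=1 -- no cycle. Running total: 2
Add edge (3,5) w=2 -- no cycle. Running total: 4
Add edge (2,4) w=3 -- no cycle. Running total: 7

MST edges: (1,3,w=1), (4,5,w=1), (3,5,w=2), (2,4,w=3)
Total MST weight: 1 + 1 + 2 + 3 = 7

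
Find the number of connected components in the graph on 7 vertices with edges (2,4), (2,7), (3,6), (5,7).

Step 1: Build adjacency list from edges:
  1: (none)
  2: 4, 7
  3: 6
  4: 2
  5: 7
  6: 3
  7: 2, 5

Step 2: Run BFS/DFS from vertex 1:
  Visited: {1}
  Reached 1 of 7 vertices

Step 3: Only 1 of 7 vertices reached. Graph is disconnected.
Connected components: {1}, {2, 4, 5, 7}, {3, 6}
Number of connected components: 3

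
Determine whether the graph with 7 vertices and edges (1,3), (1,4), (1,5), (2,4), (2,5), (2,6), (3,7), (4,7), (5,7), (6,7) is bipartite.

Step 1: Attempt 2-coloring using BFS:
  Start at vertex 1, assign color 0
  Color vertex 3 with color 1 (neighbor of 1)
  Color vertex 4 with color 1 (neighbor of 1)
  Color vertex 5 with color 1 (neighbor of 1)
  Color vertex 7 with color 0 (neighbor of 3)
  Color vertex 2 with color 0 (neighbor of 4)
  Color vertex 6 with color 1 (neighbor of 7)

Step 2: 2-coloring succeeded. No conflicts found.
  Set A (color 0): {1, 2, 7}
  Set B (color 1): {3, 4, 5, 6}

The graph is bipartite with partition {1, 2, 7}, {3, 4, 5, 6}.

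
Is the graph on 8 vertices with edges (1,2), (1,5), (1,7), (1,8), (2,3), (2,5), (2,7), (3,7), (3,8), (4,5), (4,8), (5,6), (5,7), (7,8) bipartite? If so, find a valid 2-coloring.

Step 1: Attempt 2-coloring using BFS:
  Start at vertex 1, assign color 0
  Color vertex 2 with color 1 (neighbor of 1)
  Color vertex 5 with color 1 (neighbor of 1)
  Color vertex 7 with color 1 (neighbor of 1)
  Color vertex 8 with color 1 (neighbor of 1)
  Color vertex 3 with color 0 (neighbor of 2)

Step 2: Conflict found! Vertices 2 and 5 are adjacent but have the same color.
This means the graph contains an odd cycle.

The graph is NOT bipartite.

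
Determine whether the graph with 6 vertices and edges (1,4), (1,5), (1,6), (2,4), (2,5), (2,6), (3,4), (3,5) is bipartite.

Step 1: Attempt 2-coloring using BFS:
  Start at vertex 1, assign color 0
  Color vertex 4 with color 1 (neighbor of 1)
  Color vertex 5 with color 1 (neighbor of 1)
  Color vertex 6 with color 1 (neighbor of 1)
  Color vertex 2 with color 0 (neighbor of 4)
  Color vertex 3 with color 0 (neighbor of 4)

Step 2: 2-coloring succeeded. No conflicts found.
  Set A (color 0): {1, 2, 3}
  Set B (color 1): {4, 5, 6}

The graph is bipartite with partition {1, 2, 3}, {4, 5, 6}.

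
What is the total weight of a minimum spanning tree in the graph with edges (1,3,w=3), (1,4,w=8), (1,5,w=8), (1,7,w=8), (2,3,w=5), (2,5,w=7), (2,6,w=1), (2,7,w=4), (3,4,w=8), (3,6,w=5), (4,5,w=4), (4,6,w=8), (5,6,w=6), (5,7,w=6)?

Apply Kruskal's algorithm (sort edges by weight, add if no cycle):

Sorted edges by weight:
  (2,6) w=1
  (1,3) w=3
  (2,7) w=4
  (4,5) w=4
  (2,3) w=5
  (3,6) w=5
  (5,6) w=6
  (5,7) w=6
  (2,5) w=7
  (1,5) w=8
  (1,7) w=8
  (1,4) w=8
  (3,4) w=8
  (4,6) w=8

Add edge (2,6) w=1 -- no cycle. Running total: 1
Add edge (1,3) w=3 -- no cycle. Running total: 4
Add edge (2,7) w=4 -- no cycle. Running total: 8
Add edge (4,5) w=4 -- no cycle. Running total: 12
Add edge (2,3) w=5 -- no cycle. Running total: 17
Skip edge (3,6) w=5 -- would create cycle
Add edge (5,6) w=6 -- no cycle. Running total: 23

MST edges: (2,6,w=1), (1,3,w=3), (2,7,w=4), (4,5,w=4), (2,3,w=5), (5,6,w=6)
Total MST weight: 1 + 3 + 4 + 4 + 5 + 6 = 23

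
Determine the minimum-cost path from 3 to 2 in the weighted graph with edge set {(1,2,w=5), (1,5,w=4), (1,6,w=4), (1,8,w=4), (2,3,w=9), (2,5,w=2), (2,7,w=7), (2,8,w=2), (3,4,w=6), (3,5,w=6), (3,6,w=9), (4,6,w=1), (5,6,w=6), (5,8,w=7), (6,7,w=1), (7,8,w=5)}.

Step 1: Build adjacency list with weights:
  1: 2(w=5), 5(w=4), 6(w=4), 8(w=4)
  2: 1(w=5), 3(w=9), 5(w=2), 7(w=7), 8(w=2)
  3: 2(w=9), 4(w=6), 5(w=6), 6(w=9)
  4: 3(w=6), 6(w=1)
  5: 1(w=4), 2(w=2), 3(w=6), 6(w=6), 8(w=7)
  6: 1(w=4), 3(w=9), 4(w=1), 5(w=6), 7(w=1)
  7: 2(w=7), 6(w=1), 8(w=5)
  8: 1(w=4), 2(w=2), 5(w=7), 7(w=5)

Step 2: Apply Dijkstra's algorithm from vertex 3:
  Visit vertex 3 (distance=0)
    Update dist[2] = 9
    Update dist[4] = 6
    Update dist[5] = 6
    Update dist[6] = 9
  Visit vertex 4 (distance=6)
    Update dist[6] = 7
  Visit vertex 5 (distance=6)
    Update dist[1] = 10
    Update dist[2] = 8
    Update dist[8] = 13
  Visit vertex 6 (distance=7)
    Update dist[7] = 8
  Visit vertex 2 (distance=8)
    Update dist[8] = 10

Step 3: Shortest path: 3 -> 5 -> 2
Total weight: 6 + 2 = 8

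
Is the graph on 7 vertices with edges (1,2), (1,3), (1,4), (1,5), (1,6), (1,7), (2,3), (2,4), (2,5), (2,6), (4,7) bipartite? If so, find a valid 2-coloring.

Step 1: Attempt 2-coloring using BFS:
  Start at vertex 1, assign color 0
  Color vertex 2 with color 1 (neighbor of 1)
  Color vertex 3 with color 1 (neighbor of 1)
  Color vertex 4 with color 1 (neighbor of 1)
  Color vertex 5 with color 1 (neighbor of 1)
  Color vertex 6 with color 1 (neighbor of 1)
  Color vertex 7 with color 1 (neighbor of 1)

Step 2: Conflict found! Vertices 2 and 3 are adjacent but have the same color.
This means the graph contains an odd cycle.

The graph is NOT bipartite.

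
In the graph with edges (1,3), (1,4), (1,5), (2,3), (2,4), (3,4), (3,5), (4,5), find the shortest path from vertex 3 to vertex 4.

Step 1: Build adjacency list:
  1: 3, 4, 5
  2: 3, 4
  3: 1, 2, 4, 5
  4: 1, 2, 3, 5
  5: 1, 3, 4

Step 2: BFS from vertex 3 to find shortest path to 4:
  vertex 1 reached at distance 1
  vertex 2 reached at distance 1
  vertex 4 reached at distance 1

Step 3: Shortest path: 3 -> 4
Path length: 1 edge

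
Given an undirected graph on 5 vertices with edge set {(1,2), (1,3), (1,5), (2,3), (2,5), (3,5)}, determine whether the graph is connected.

Step 1: Build adjacency list from edges:
  1: 2, 3, 5
  2: 1, 3, 5
  3: 1, 2, 5
  4: (none)
  5: 1, 2, 3

Step 2: Run BFS/DFS from vertex 1:
  Visited: {1, 2, 3, 5}
  Reached 4 of 5 vertices

Step 3: Only 4 of 5 vertices reached. Graph is disconnected.
Connected components: {1, 2, 3, 5}, {4}
Answer: No, the graph is not connected (2 components).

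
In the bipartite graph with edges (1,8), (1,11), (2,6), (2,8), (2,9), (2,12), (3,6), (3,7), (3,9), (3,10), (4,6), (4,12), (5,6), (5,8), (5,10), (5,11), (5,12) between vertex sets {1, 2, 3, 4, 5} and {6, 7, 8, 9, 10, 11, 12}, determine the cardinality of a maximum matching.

Step 1: List the neighbors of each left vertex:
  1: 8, 11
  2: 6, 8, 9, 12
  3: 6, 7, 9, 10
  4: 6, 12
  5: 6, 8, 10, 11, 12

Step 2: Greedily match left vertices, then look for augmenting paths:
  Match 1 -- 8
  Match 2 -- 6
  Match 3 -- 7
  Match 4 -- 12
  Match 5 -- 10
  No augmenting path remains.

Step 3: Verify this is maximum:
  Matching size 5 = min(|L|, |R|) = min(5, 7), which is an upper bound, so this matching is maximum.

Maximum matching: {(1,8), (2,6), (3,7), (4,12), (5,10)}
Size: 5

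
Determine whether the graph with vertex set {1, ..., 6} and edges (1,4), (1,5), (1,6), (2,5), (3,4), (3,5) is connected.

Step 1: Build adjacency list from edges:
  1: 4, 5, 6
  2: 5
  3: 4, 5
  4: 1, 3
  5: 1, 2, 3
  6: 1

Step 2: Run BFS/DFS from vertex 1:
  Visited: {1, 4, 5, 6, 3, 2}
  Reached 6 of 6 vertices

Step 3: All 6 vertices reached from vertex 1, so the graph is connected.
Answer: Yes, the graph is connected.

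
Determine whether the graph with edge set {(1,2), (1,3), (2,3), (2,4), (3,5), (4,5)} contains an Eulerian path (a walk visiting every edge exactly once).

Step 1: Find the degree of each vertex:
  deg(1) = 2
  deg(2) = 3
  deg(3) = 3
  deg(4) = 2
  deg(5) = 2

Step 2: Count vertices with odd degree:
  Odd-degree vertices: 2, 3 (2 total)

Step 3: Apply Euler's theorem:
  - Eulerian circuit exists iff graph is connected and all vertices have even degree
  - Eulerian path exists iff graph is connected and has 0 or 2 odd-degree vertices

Graph is connected with exactly 2 odd-degree vertices (2, 3).
Eulerian path exists (starting and ending at the odd-degree vertices), but no Eulerian circuit.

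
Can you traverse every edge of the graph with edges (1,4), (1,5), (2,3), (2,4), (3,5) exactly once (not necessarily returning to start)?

Step 1: Find the degree of each vertex:
  deg(1) = 2
  deg(2) = 2
  deg(3) = 2
  deg(4) = 2
  deg(5) = 2

Step 2: Count vertices with odd degree:
  All vertices have even degree (0 odd-degree vertices)

Step 3: Apply Euler's theorem:
  - Eulerian circuit exists iff graph is connected and all vertices have even degree
  - Eulerian path exists iff graph is connected and has 0 or 2 odd-degree vertices

Graph is connected with 0 odd-degree vertices.
Both Eulerian circuit and Eulerian path exist.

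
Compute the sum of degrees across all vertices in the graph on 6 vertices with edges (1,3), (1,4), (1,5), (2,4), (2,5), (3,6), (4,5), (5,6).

Step 1: Count edges incident to each vertex:
  deg(1) = 3 (neighbors: 3, 4, 5)
  deg(2) = 2 (neighbors: 4, 5)
  deg(3) = 2 (neighbors: 1, 6)
  deg(4) = 3 (neighbors: 1, 2, 5)
  deg(5) = 4 (neighbors: 1, 2, 4, 6)
  deg(6) = 2 (neighbors: 3, 5)

Step 2: Sum all degrees:
  3 + 2 + 2 + 3 + 4 + 2 = 16

Verification: sum of degrees = 2 * |E| = 2 * 8 = 16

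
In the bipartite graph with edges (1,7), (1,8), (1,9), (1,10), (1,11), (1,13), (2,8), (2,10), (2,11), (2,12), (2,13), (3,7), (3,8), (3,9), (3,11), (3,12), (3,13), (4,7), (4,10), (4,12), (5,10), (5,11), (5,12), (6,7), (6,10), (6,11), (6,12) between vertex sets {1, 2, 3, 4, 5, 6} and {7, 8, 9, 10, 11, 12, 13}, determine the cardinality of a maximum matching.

Step 1: List the neighbors of each left vertex:
  1: 7, 8, 9, 10, 11, 13
  2: 8, 10, 11, 12, 13
  3: 7, 8, 9, 11, 12, 13
  4: 7, 10, 12
  5: 10, 11, 12
  6: 7, 10, 11, 12

Step 2: Greedily match left vertices, then look for augmenting paths:
  Match 1 -- 7
  Match 2 -- 8
  Match 3 -- 9
  Match 4 -- 10
  Match 5 -- 11
  Match 6 -- 12
  No augmenting path remains.

Step 3: Verify this is maximum:
  Matching size 6 = min(|L|, |R|) = min(6, 7), which is an upper bound, so this matching is maximum.

Maximum matching: {(1,7), (2,8), (3,9), (4,10), (5,11), (6,12)}
Size: 6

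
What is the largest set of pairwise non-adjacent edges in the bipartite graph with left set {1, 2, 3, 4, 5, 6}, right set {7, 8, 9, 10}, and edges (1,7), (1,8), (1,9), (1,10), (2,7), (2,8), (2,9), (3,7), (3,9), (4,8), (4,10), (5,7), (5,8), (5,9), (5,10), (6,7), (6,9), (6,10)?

Step 1: List the neighbors of each left vertex:
  1: 7, 8, 9, 10
  2: 7, 8, 9
  3: 7, 9
  4: 8, 10
  5: 7, 8, 9, 10
  6: 7, 9, 10

Step 2: Greedily match left vertices, then look for augmenting paths:
  Match 1 -- 7
  Match 2 -- 8
  Match 3 -- 9
  Match 4 -- 10
  No augmenting path remains.

Step 3: Verify this is maximum:
  Matching size 4 = min(|L|, |R|) = min(6, 4), which is an upper bound, so this matching is maximum.

Maximum matching: {(1,7), (2,8), (3,9), (4,10)}
Size: 4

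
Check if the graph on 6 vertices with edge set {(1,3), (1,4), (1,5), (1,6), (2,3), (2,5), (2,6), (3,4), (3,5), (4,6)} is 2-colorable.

Step 1: Attempt 2-coloring using BFS:
  Start at vertex 1, assign color 0
  Color vertex 3 with color 1 (neighbor of 1)
  Color vertex 4 with color 1 (neighbor of 1)
  Color vertex 5 with color 1 (neighbor of 1)
  Color vertex 6 with color 1 (neighbor of 1)
  Color vertex 2 with color 0 (neighbor of 3)

Step 2: Conflict found! Vertices 3 and 4 are adjacent but have the same color.
This means the graph contains an odd cycle.

The graph is NOT bipartite.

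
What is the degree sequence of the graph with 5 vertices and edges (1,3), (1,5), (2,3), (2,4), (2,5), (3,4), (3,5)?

Step 1: Count edges incident to each vertex:
  deg(1) = 2 (neighbors: 3, 5)
  deg(2) = 3 (neighbors: 3, 4, 5)
  deg(3) = 4 (neighbors: 1, 2, 4, 5)
  deg(4) = 2 (neighbors: 2, 3)
  deg(5) = 3 (neighbors: 1, 2, 3)

Step 2: Sort degrees in non-increasing order:
  Degrees: [2, 3, 4, 2, 3] -> sorted: [4, 3, 3, 2, 2]

Degree sequence: [4, 3, 3, 2, 2]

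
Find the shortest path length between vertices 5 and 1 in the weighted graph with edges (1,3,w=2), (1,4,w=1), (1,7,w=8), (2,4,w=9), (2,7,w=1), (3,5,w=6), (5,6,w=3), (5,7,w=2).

Step 1: Build adjacency list with weights:
  1: 3(w=2), 4(w=1), 7(w=8)
  2: 4(w=9), 7(w=1)
  3: 1(w=2), 5(w=6)
  4: 1(w=1), 2(w=9)
  5: 3(w=6), 6(w=3), 7(w=2)
  6: 5(w=3)
  7: 1(w=8), 2(w=1), 5(w=2)

Step 2: Apply Dijkstra's algorithm from vertex 5:
  Visit vertex 5 (distance=0)
    Update dist[3] = 6
    Update dist[6] = 3
    Update dist[7] = 2
  Visit vertex 7 (distance=2)
    Update dist[1] = 10
    Update dist[2] = 3
  Visit vertex 2 (distance=3)
    Update dist[4] = 12
  Visit vertex 6 (distance=3)
  Visit vertex 3 (distance=6)
    Update dist[1] = 8
  Visit vertex 1 (distance=8)
    Update dist[4] = 9

Step 3: Shortest path: 5 -> 3 -> 1
Total weight: 6 + 2 = 8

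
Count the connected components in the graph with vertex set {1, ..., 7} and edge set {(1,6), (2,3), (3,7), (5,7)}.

Step 1: Build adjacency list from edges:
  1: 6
  2: 3
  3: 2, 7
  4: (none)
  5: 7
  6: 1
  7: 3, 5

Step 2: Run BFS/DFS from vertex 1:
  Visited: {1, 6}
  Reached 2 of 7 vertices

Step 3: Only 2 of 7 vertices reached. Graph is disconnected.
Connected components: {1, 6}, {2, 3, 5, 7}, {4}
Number of connected components: 3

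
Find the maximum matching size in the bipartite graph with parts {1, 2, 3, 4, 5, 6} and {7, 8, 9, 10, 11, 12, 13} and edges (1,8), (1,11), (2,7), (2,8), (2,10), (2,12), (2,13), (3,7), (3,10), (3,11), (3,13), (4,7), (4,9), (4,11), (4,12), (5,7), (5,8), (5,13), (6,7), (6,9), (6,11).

Step 1: List the neighbors of each left vertex:
  1: 8, 11
  2: 7, 8, 10, 12, 13
  3: 7, 10, 11, 13
  4: 7, 9, 11, 12
  5: 7, 8, 13
  6: 7, 9, 11

Step 2: Greedily match left vertices, then look for augmenting paths:
  Match 1 -- 8
  Match 2 -- 7
  Match 3 -- 10
  Match 4 -- 9
  Match 5 -- 13
  Match 6 -- 11
  No augmenting path remains.

Step 3: Verify this is maximum:
  Matching size 6 = min(|L|, |R|) = min(6, 7), which is an upper bound, so this matching is maximum.

Maximum matching: {(1,8), (2,7), (3,10), (4,9), (5,13), (6,11)}
Size: 6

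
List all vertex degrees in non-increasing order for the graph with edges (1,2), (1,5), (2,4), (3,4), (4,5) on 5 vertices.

Step 1: Count edges incident to each vertex:
  deg(1) = 2 (neighbors: 2, 5)
  deg(2) = 2 (neighbors: 1, 4)
  deg(3) = 1 (neighbors: 4)
  deg(4) = 3 (neighbors: 2, 3, 5)
  deg(5) = 2 (neighbors: 1, 4)

Step 2: Sort degrees in non-increasing order:
  Degrees: [2, 2, 1, 3, 2] -> sorted: [3, 2, 2, 2, 1]

Degree sequence: [3, 2, 2, 2, 1]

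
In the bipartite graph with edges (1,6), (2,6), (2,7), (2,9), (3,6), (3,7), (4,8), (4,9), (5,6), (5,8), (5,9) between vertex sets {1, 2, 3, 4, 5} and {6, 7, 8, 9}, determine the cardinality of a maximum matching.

Step 1: List the neighbors of each left vertex:
  1: 6
  2: 6, 7, 9
  3: 6, 7
  4: 8, 9
  5: 6, 8, 9

Step 2: Greedily match left vertices, then look for augmenting paths:
  Match 1 -- 6
  Match 2 -- 7
  Match 4 -- 8
  Match 5 -- 9
  No augmenting path remains.

Step 3: Verify this is maximum:
  Matching size 4 = min(|L|, |R|) = min(5, 4), which is an upper bound, so this matching is maximum.

Maximum matching: {(1,6), (2,7), (4,8), (5,9)}
Size: 4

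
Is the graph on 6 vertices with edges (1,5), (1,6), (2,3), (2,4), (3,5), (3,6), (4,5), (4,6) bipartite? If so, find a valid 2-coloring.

Step 1: Attempt 2-coloring using BFS:
  Start at vertex 1, assign color 0
  Color vertex 5 with color 1 (neighbor of 1)
  Color vertex 6 with color 1 (neighbor of 1)
  Color vertex 3 with color 0 (neighbor of 5)
  Color vertex 4 with color 0 (neighbor of 5)
  Color vertex 2 with color 1 (neighbor of 3)

Step 2: 2-coloring succeeded. No conflicts found.
  Set A (color 0): {1, 3, 4}
  Set B (color 1): {2, 5, 6}

The graph is bipartite with partition {1, 3, 4}, {2, 5, 6}.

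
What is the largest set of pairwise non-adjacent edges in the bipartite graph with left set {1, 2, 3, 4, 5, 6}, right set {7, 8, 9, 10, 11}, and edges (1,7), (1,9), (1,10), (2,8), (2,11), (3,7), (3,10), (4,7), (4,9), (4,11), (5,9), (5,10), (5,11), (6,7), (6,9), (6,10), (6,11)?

Step 1: List the neighbors of each left vertex:
  1: 7, 9, 10
  2: 8, 11
  3: 7, 10
  4: 7, 9, 11
  5: 9, 10, 11
  6: 7, 9, 10, 11

Step 2: Greedily match left vertices, then look for augmenting paths:
  Match 1 -- 7
  Match 2 -- 8
  Match 3 -- 10
  Match 4 -- 9
  Match 5 -- 11
  No augmenting path remains.

Step 3: Verify this is maximum:
  Matching size 5 = min(|L|, |R|) = min(6, 5), which is an upper bound, so this matching is maximum.

Maximum matching: {(1,7), (2,8), (3,10), (4,9), (5,11)}
Size: 5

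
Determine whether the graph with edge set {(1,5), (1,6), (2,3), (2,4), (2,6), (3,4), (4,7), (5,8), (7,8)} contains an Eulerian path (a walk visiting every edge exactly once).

Step 1: Find the degree of each vertex:
  deg(1) = 2
  deg(2) = 3
  deg(3) = 2
  deg(4) = 3
  deg(5) = 2
  deg(6) = 2
  deg(7) = 2
  deg(8) = 2

Step 2: Count vertices with odd degree:
  Odd-degree vertices: 2, 4 (2 total)

Step 3: Apply Euler's theorem:
  - Eulerian circuit exists iff graph is connected and all vertices have even degree
  - Eulerian path exists iff graph is connected and has 0 or 2 odd-degree vertices

Graph is connected with exactly 2 odd-degree vertices (2, 4).
Eulerian path exists (starting and ending at the odd-degree vertices), but no Eulerian circuit.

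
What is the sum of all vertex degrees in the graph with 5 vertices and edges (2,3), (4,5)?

Step 1: Count edges incident to each vertex:
  deg(1) = 0 (neighbors: none)
  deg(2) = 1 (neighbors: 3)
  deg(3) = 1 (neighbors: 2)
  deg(4) = 1 (neighbors: 5)
  deg(5) = 1 (neighbors: 4)

Step 2: Sum all degrees:
  0 + 1 + 1 + 1 + 1 = 4

Verification: sum of degrees = 2 * |E| = 2 * 2 = 4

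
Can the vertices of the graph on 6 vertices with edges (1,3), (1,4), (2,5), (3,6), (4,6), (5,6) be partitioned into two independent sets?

Step 1: Attempt 2-coloring using BFS:
  Start at vertex 1, assign color 0
  Color vertex 3 with color 1 (neighbor of 1)
  Color vertex 4 with color 1 (neighbor of 1)
  Color vertex 6 with color 0 (neighbor of 3)
  Color vertex 5 with color 1 (neighbor of 6)
  Color vertex 2 with color 0 (neighbor of 5)

Step 2: 2-coloring succeeded. No conflicts found.
  Set A (color 0): {1, 2, 6}
  Set B (color 1): {3, 4, 5}

The graph is bipartite with partition {1, 2, 6}, {3, 4, 5}.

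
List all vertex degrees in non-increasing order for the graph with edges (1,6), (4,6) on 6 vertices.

Step 1: Count edges incident to each vertex:
  deg(1) = 1 (neighbors: 6)
  deg(2) = 0 (neighbors: none)
  deg(3) = 0 (neighbors: none)
  deg(4) = 1 (neighbors: 6)
  deg(5) = 0 (neighbors: none)
  deg(6) = 2 (neighbors: 1, 4)

Step 2: Sort degrees in non-increasing order:
  Degrees: [1, 0, 0, 1, 0, 2] -> sorted: [2, 1, 1, 0, 0, 0]

Degree sequence: [2, 1, 1, 0, 0, 0]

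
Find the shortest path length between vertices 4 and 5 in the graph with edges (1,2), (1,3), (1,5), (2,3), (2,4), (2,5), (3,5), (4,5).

Step 1: Build adjacency list:
  1: 2, 3, 5
  2: 1, 3, 4, 5
  3: 1, 2, 5
  4: 2, 5
  5: 1, 2, 3, 4

Step 2: BFS from vertex 4 to find shortest path to 5:
  vertex 2 reached at distance 1
  vertex 5 reached at distance 1

Step 3: Shortest path: 4 -> 5
Path length: 1 edge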